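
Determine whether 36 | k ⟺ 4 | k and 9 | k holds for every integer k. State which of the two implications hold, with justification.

(→) If 36 ∣ k, write k = 36q. Since 36 = 9·4, k = 4·(9q), so 4 ∣ k; and since 36 = 4·9, k = 9·(4q), so 9 ∣ k.

(←) Suppose 4 ∣ k and 9 ∣ k. Any common multiple of 4 and 9 is a multiple of their lcm; here gcd(4, 9) = 1, so lcm(4, 9) = 4·9 = 36, so 36 ∣ k.

The biconditional holds.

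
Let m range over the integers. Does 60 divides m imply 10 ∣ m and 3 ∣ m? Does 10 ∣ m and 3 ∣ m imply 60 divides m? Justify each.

Forward direction. If 60 ∣ m, write m = 60q. Since 60 = 6·10, m = 10·(6q), so 10 ∣ m; and since 60 = 20·3, m = 3·(20q), so 3 ∣ m.

Converse. This fails: take m = 30. Both 10 ∣ 30 and 3 ∣ 30, yet 30 is not a multiple of 60 (since 30 = 0·60 + 30), so 60 ∤ 30.

Not equivalent: only (⇒) holds.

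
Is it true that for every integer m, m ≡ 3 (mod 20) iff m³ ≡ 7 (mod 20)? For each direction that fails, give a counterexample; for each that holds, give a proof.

(⟸) Suppose m³ ≡ 7 (mod 20). The only residue r in {0, …, 19} with r³ ≡ 7 (mod 20) is r = 3, so m ≡ 3 (mod 20).

(⟹) Suppose m ≡ 3 (mod 20). Write m = 20j + 3. Then (20j + 3)³ = 8000j³ + 3600j² + 540j + 27 = 20(400j³ + 180j² + 27j + 1) + 7, so m³ ≡ 7 (mod 20).

Both directions hold.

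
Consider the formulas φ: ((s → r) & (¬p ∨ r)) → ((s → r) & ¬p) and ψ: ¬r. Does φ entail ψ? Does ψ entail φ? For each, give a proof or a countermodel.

The forward direction fails; the converse holds.

(⟹) This fails. Under p = F, s = F, r = T, the left side is true but the right side is false.

(⟸) Assume the antecedent. If p is true, the antecedent forces (p = T, s = F, r = F) or (p = T, s = T, r = F), and the consequent holds there. If p is false, the consequent reduces to true regardless of the other variables. Either way the consequent holds.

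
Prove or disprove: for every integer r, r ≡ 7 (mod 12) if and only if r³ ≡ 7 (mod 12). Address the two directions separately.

(⇒) Suppose r ≡ 7 (mod 12). Write r = 12j + 7. Then (12j + 7)³ = 1728j³ + 3024j² + 1764j + 343 = 12(144j³ + 252j² + 147j + 28) + 7, so r³ ≡ 7 (mod 12).

(⇐) For the converse, argue contrapositively. If r ≢ 7 (mod 12), then r is congruent to one of 0, 1, 2, 3, 4, 5, 6, 8, 9, 10, 11 modulo 12, and these give r³ ≡ 0, 1, 8, 3, 4, 5, 0, 8, 9, 4, 11 respectively — never 7.

Both directions hold.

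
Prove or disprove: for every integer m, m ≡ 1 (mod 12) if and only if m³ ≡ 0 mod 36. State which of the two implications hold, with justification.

[⇒] This fails: take m = 1. Then 1 ≡ 1 (mod 12), but 1³ = 1 ≡ 1 (mod 36), not 0.

[⇐] This fails: take m = 0. Then 0³ = 0 ≡ 0 (mod 36), yet 0 ≡ 0 (mod 12), not 1.

Neither implication holds.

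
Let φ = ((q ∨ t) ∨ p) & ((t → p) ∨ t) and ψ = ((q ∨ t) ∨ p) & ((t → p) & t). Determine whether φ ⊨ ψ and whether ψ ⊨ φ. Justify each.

(→) This fails. Under t = T, q = F, p = F, the left side is true but the right side is false.

(←) Assume the antecedent. If t is true, ((q ∨ t) ∨ p) & ((t → p) ∨ t) reduces to true regardless of the other variables. If t is false, the antecedent cannot hold. Either way ((q ∨ t) ∨ p) & ((t → p) ∨ t) holds.

Only the reverse direction holds.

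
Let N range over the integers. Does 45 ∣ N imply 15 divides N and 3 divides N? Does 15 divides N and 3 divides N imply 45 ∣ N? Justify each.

Only the forward implication holds.

[⇐] This fails: take N = 15. Both 15 ∣ 15 and 3 ∣ 15, yet 15 is not a multiple of 45 (since 15 = 0·45 + 15), so 45 ∤ 15.

[⇒] If 45 ∣ N, write N = 45q. Since 45 = 3·15, N = 15·(3q), so 15 ∣ N; and since 45 = 15·3, N = 3·(15q), so 3 ∣ N.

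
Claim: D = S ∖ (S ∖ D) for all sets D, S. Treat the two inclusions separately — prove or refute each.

Reverse inclusion. Let x ∈ S ∖ (S ∖ D). Then x ∈ D ∩ S, from which x ∈ D.

Forward inclusion. This inclusion fails. Take D = {1}, S = ∅; then 1 ∈ D but 1 ∉ S ∖ (S ∖ D).

The sets are not equal: only the reverse inclusion holds.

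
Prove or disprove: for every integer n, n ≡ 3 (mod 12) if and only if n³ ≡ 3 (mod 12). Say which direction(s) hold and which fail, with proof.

(⇒) Suppose n ≡ 3 (mod 12). Write n = 12j + 3. Then (12j + 3)³ = 1728j³ + 1296j² + 324j + 27 = 12(144j³ + 108j² + 27j + 2) + 3, so n³ ≡ 3 (mod 12).

(⇐) Conversely, suppose n³ ≡ 3 (mod 12). The only residue r in {0, …, 11} with r³ ≡ 3 (mod 12) is r = 3, so n ≡ 3 (mod 12).

The biconditional holds.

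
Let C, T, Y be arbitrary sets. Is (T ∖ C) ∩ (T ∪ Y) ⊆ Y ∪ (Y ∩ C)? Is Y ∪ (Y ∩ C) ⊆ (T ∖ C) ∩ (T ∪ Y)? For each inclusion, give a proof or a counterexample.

Both inclusions fail.

Forward inclusion. This inclusion fails. Take C = ∅, T = {1}, Y = ∅; then 1 ∈ (T ∖ C) ∩ (T ∪ Y) but 1 ∉ Y ∪ (Y ∩ C).

Reverse inclusion. This inclusion fails. Take C = ∅, T = ∅, Y = {1}; then 1 ∈ Y ∪ (Y ∩ C) but 1 ∉ (T ∖ C) ∩ (T ∪ Y).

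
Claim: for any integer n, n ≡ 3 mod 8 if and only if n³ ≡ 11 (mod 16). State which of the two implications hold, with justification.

[⇐] The residues r modulo 16 with r³ ≡ 11 (mod 16) are exactly {3}, and each is ≡ 3 (mod 8).

[⇒] This fails: take n = 11. Then 11 ≡ 3 (mod 8), but 11³ = 1331 ≡ 3 (mod 16), not 11.

Only the reverse direction holds.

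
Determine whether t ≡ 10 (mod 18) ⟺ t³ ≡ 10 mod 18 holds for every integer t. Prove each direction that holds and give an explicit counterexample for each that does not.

Only the forward implication holds.

(⇒) Suppose t ≡ 10 (mod 18). Write t = 18j + 10. Then (18j + 10)³ = 5832j³ + 9720j² + 5400j + 1000 = 18(324j³ + 540j² + 300j + 55) + 10, so t³ ≡ 10 (mod 18).

(⇐) This fails: take t = 4. Then 4³ = 64 ≡ 10 (mod 18), yet 4 ≡ 4 (mod 18), not 10.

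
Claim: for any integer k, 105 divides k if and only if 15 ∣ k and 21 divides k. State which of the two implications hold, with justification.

[⇒] If 105 ∣ k, write k = 105q. Since 105 = 7·15, k = 15·(7q), so 15 ∣ k; and since 105 = 5·21, k = 21·(5q), so 21 ∣ k.

[⇐] Suppose 15 ∣ k and 21 ∣ k. Any common multiple of 15 and 21 is a multiple of their lcm; here lcm(15, 21) = 15·21/gcd(15, 21) = 315/3 = 105, so 105 ∣ k.

Both directions hold; the statement is true.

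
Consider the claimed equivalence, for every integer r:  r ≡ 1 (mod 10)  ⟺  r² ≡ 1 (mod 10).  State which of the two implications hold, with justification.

(⟹) Suppose r ≡ 1 (mod 10). Write r = 10j + 1. Then (10j + 1)² = 100j² + 20j + 1 = 10(10j² + 2j) + 1, so r² ≡ 1 (mod 10).

(⟸) This fails: take r = 9. Then 9² = 81 ≡ 1 (mod 10), yet 9 ≡ 9 (mod 10), not 1.

Only the forward direction holds.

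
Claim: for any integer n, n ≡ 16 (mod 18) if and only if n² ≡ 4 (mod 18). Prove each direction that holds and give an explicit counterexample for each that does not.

The forward direction holds; the converse fails.

(→) Suppose n ≡ 16 (mod 18). Write n = 18j + 16. Then (18j + 16)² = 324j² + 576j + 256 = 18(18j² + 32j + 14) + 4, so n² ≡ 4 (mod 18).

(←) This fails: take n = 2. Then 2² = 4 ≡ 4 (mod 18), yet 2 ≡ 2 (mod 18), not 16.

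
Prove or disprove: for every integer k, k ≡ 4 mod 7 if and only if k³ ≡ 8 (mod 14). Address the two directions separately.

Neither direction holds.

[⇒] This fails: take k = 11. Then 11 ≡ 4 (mod 7), but 11³ = 1331 ≡ 1 (mod 14), not 8.

[⇐] This fails: take k = 2. Then 2³ = 8 ≡ 8 (mod 14), yet 2 ≡ 2 (mod 7), not 4.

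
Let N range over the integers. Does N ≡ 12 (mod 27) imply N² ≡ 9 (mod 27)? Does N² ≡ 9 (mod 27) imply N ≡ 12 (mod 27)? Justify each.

(⇒) Suppose N ≡ 12 (mod 27). Write N = 27j + 12. Then (27j + 12)² = 729j² + 648j + 144 = 27(27j² + 24j + 5) + 9, so N² ≡ 9 (mod 27).

(⇐) This fails: take N = 3. Then 3² = 9 ≡ 9 (mod 27), yet 3 ≡ 3 (mod 27), not 12.

(⇒) holds; (⇐) fails.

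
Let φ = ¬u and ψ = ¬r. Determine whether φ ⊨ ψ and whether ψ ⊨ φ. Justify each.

(⟹) This fails. Under u = F, r = T, the left side is true but the right side is false.

(⟸) This fails. Under u = T, r = F, the left side is false but the right side is true.

Both directions fail.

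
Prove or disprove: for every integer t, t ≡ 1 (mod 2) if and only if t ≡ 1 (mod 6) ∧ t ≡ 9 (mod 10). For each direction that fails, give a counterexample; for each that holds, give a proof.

(⇒) fails; (⇐) holds.

Forward direction. This fails: t = 1 gives 1 ≡ 1 (mod 2) but 1 ≡ 1 (mod 10), so the conjunction on the right does not hold.

Converse. If t ≡ 1 (mod 6) and t ≡ 9 (mod 10), then by the Chinese remainder theorem t ≡ 19 (mod 30). Since 19 ≡ 1 (mod 2) and 2 ∣ 30, we get t ≡ 1 (mod 2).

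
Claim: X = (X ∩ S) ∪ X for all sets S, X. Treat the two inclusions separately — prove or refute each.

(⊆) Let x ∈ X. Then either x ∈ X and x ∉ S; or x ∈ S ∩ X. In each case x ∈ (X ∩ S) ∪ X, so X ⊆ (X ∩ S) ∪ X.

(⊇) Let x ∈ (X ∩ S) ∪ X. Then either x ∈ X and x ∉ S; or x ∈ S ∩ X. In each case x ∈ X, so (X ∩ S) ∪ X ⊆ X.

Both inclusions hold.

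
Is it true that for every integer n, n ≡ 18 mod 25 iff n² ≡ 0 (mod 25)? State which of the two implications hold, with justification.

Neither implication holds.

(→) This fails: take n = 18. Then 18 ≡ 18 (mod 25), but 18² = 324 ≡ 24 (mod 25), not 0.

(←) This fails: take n = 0. Then 0² = 0 ≡ 0 (mod 25), yet 0 ≡ 0 (mod 25), not 18.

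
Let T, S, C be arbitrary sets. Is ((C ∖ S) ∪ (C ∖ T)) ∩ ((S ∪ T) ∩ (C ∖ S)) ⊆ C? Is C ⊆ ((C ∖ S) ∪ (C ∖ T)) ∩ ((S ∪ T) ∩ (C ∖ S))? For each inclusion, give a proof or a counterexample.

The sets are not equal: only the forward inclusion holds.

(⟸) This inclusion fails. Take T = ∅, S = ∅, C = {1}; then 1 ∈ C but 1 ∉ ((C ∖ S) ∪ (C ∖ T)) ∩ ((S ∪ T) ∩ (C ∖ S)).

(⟹) Let x ∈ ((C ∖ S) ∪ (C ∖ T)) ∩ ((S ∪ T) ∩ (C ∖ S)). Then x ∈ T ∩ C and x ∉ S, from which x ∈ C.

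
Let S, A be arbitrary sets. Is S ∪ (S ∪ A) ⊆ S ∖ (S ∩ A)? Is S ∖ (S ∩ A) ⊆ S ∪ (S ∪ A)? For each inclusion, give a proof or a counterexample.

Only the reverse inclusion holds.

(⊇) Let x ∈ S ∖ (S ∩ A). Then x ∈ S and x ∉ A, from which x ∈ S ∪ (S ∪ A).

(⊆) This inclusion fails. Take S = ∅, A = {1}; then 1 ∈ S ∪ (S ∪ A) but 1 ∉ S ∖ (S ∩ A).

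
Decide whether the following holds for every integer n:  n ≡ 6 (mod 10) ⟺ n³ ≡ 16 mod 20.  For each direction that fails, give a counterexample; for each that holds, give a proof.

Both directions hold.

(⟹) Suppose n ≡ 6 (mod 10). Working modulo 20, n ∈ {6, 16}; for each such r, r³ ≡ 16 (mod 20).

(⟸) Conversely, the residues r modulo 20 with r³ ≡ 16 (mod 20) are exactly {6, 16}, and each is ≡ 6 (mod 10).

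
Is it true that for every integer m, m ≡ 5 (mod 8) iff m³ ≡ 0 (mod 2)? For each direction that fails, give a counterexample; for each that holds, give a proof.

Forward direction. This fails: take m = 5. Then 5 ≡ 5 (mod 8), but 5³ = 125 ≡ 1 (mod 2), not 0.

Converse. This fails: take m = 0. Then 0³ = 0 ≡ 0 (mod 2), yet 0 ≡ 0 (mod 8), not 5.

(⇒) fails and (⇐) fails.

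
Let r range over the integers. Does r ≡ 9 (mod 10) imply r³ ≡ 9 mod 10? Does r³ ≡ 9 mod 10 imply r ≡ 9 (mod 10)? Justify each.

Equivalent; both directions hold.

(⇒) Suppose r ≡ 9 (mod 10). Write r = 10j + 9. Then (10j + 9)³ = 1000j³ + 2700j² + 2430j + 729 = 10(100j³ + 270j² + 243j + 72) + 9, so r³ ≡ 9 (mod 10).

(⇐) Conversely, suppose r³ ≡ 9 (mod 10). The only residue r in {0, …, 9} with r³ ≡ 9 (mod 10) is r = 9, so r ≡ 9 (mod 10).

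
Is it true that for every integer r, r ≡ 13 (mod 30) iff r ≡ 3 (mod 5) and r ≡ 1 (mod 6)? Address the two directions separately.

(⟹) Suppose r ≡ 13 (mod 30); write r = 30j + 13. Since 5 ∣ 30, reducing mod 5 gives r ≡ 13 ≡ 3 (mod 5); since 6 ∣ 30, reducing mod 6 gives r ≡ 13 ≡ 1 (mod 6).

(⟸) Conversely, if r ≡ 3 (mod 5) and r ≡ 1 (mod 6), then by the Chinese remainder theorem r ≡ 13 (mod 30). This is exactly r ≡ 13 (mod 30).

Both implications hold.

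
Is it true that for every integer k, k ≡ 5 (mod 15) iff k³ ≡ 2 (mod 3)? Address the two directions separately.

(⟸) This fails: take k = 2. Then 2³ = 8 ≡ 2 (mod 3), yet 2 ≡ 2 (mod 15), not 5.

(⟹) Suppose k ≡ 5 (mod 15). Then k³ ≡ 5³ = 125 (mod 15), and since 3 ∣ 15, also k³ ≡ 2 (mod 3).

Not equivalent: only (⇒) holds.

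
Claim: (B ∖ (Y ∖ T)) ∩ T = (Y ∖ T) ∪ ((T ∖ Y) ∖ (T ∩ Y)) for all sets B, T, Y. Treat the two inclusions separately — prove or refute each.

Both inclusions fail.

(⟹) This inclusion fails. Take B = {1}, T = {1}, Y = {1}; then 1 ∈ (B ∖ (Y ∖ T)) ∩ T but 1 ∉ (Y ∖ T) ∪ ((T ∖ Y) ∖ (T ∩ Y)).

(⟸) This inclusion fails. Take B = ∅, T = {1}, Y = ∅; then 1 ∈ (Y ∖ T) ∪ ((T ∖ Y) ∖ (T ∩ Y)) but 1 ∉ (B ∖ (Y ∖ T)) ∩ T.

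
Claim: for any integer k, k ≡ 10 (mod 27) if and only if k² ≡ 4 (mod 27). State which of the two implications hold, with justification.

(⇒) This fails: take k = 10. Then 10 ≡ 10 (mod 27), but 10² = 100 ≡ 19 (mod 27), not 4.

(⇐) This fails: take k = 2. Then 2² = 4 ≡ 4 (mod 27), yet 2 ≡ 2 (mod 27), not 10.

Neither direction holds.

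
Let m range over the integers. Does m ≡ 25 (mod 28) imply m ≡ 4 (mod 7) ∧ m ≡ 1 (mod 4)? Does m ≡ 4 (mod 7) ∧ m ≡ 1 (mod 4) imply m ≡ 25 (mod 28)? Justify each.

(←) If m ≡ 4 (mod 7) and m ≡ 1 (mod 4), then by the Chinese remainder theorem m ≡ 25 (mod 28). This is exactly m ≡ 25 (mod 28).

(→) Suppose m ≡ 25 (mod 28); write m = 28j + 25. Since 7 ∣ 28, reducing mod 7 gives m ≡ 25 ≡ 4 (mod 7); since 4 ∣ 28, reducing mod 4 gives m ≡ 25 ≡ 1 (mod 4).

Both directions hold.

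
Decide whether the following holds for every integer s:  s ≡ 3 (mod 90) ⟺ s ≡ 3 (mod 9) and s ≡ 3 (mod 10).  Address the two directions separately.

Both directions hold.

[⇒] Suppose s ≡ 3 (mod 90); write s = 90j + 3. Since 9 ∣ 90, reducing mod 9 gives s ≡ 3 (mod 9); since 10 ∣ 90, reducing mod 10 gives s ≡ 3 (mod 10).

[⇐] Conversely, if s ≡ 3 (mod 9) and s ≡ 3 (mod 10), then by the Chinese remainder theorem s ≡ 3 (mod 90). This is exactly s ≡ 3 (mod 90).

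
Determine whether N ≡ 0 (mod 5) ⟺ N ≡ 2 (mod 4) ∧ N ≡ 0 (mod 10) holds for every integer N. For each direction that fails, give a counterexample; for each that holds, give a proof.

The forward direction fails; the converse holds.

Converse. If N ≡ 2 (mod 4) and N ≡ 0 (mod 10), then by the Chinese remainder theorem N ≡ 10 (mod 20). Since 10 ≡ 0 (mod 5) and 5 ∣ 20, we get N ≡ 0 (mod 5).

Forward direction. This fails: N = 0 gives 0 ≡ 0 (mod 5) but 0 ≡ 0 (mod 4), so the conjunction on the right does not hold.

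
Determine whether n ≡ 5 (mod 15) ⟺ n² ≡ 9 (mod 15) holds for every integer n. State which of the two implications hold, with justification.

Forward direction. This fails: take n = 5. Then 5 ≡ 5 (mod 15), but 5² = 25 ≡ 10 (mod 15), not 9.

Converse. This fails: take n = 3. Then 3² = 9 ≡ 9 (mod 15), yet 3 ≡ 3 (mod 15), not 5.

Both directions fail.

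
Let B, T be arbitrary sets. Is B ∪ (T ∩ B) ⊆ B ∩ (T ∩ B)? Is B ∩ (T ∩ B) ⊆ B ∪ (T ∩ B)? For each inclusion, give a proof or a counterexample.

The sets are not equal: only the reverse inclusion holds.

(⟹) This inclusion fails. Take B = {1}, T = ∅; then 1 ∈ B ∪ (T ∩ B) but 1 ∉ B ∩ (T ∩ B).

(⟸) Let x ∈ B ∩ (T ∩ B). Then x ∈ B ∩ T, from which x ∈ B ∪ (T ∩ B).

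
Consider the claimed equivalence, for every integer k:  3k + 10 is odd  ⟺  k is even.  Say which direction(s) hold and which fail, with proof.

(⇒) fails and (⇐) fails.

(⇒) This fails: k = 3 gives 3k + 10 = 19, which is odd, but 3 is odd, not even.

(⇐) This also fails: k = 6 is even, but 3k + 10 = 28 is even, not odd.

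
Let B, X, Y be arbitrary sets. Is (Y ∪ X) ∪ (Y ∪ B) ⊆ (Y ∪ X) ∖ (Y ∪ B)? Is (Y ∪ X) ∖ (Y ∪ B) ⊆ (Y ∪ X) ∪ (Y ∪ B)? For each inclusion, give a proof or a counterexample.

The sets are not equal: only the reverse inclusion holds.

Reverse inclusion. Let x ∈ (Y ∪ X) ∖ (Y ∪ B). Then x ∈ X and x ∉ B, Y, from which x ∈ (Y ∪ X) ∪ (Y ∪ B).

Forward inclusion. This inclusion fails. Take B = {1}, X = ∅, Y = ∅; then 1 ∈ (Y ∪ X) ∪ (Y ∪ B) but 1 ∉ (Y ∪ X) ∖ (Y ∪ B).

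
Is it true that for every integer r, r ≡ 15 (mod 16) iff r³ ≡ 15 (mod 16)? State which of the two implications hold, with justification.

The biconditional holds.

(→) Suppose r ≡ 15 (mod 16). Write r = 16j + 15. Then (16j + 15)³ = 4096j³ + 11520j² + 10800j + 3375 = 16(256j³ + 720j² + 675j + 210) + 15, so r³ ≡ 15 (mod 16).

(←) Conversely, suppose r³ ≡ 15 (mod 16). The only residue r in {0, …, 15} with r³ ≡ 15 (mod 16) is r = 15, so r ≡ 15 (mod 16).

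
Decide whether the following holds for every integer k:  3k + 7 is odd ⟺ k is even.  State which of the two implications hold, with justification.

Both directions hold.

(→) Suppose 3k + 7 is odd. Since 3 is odd, 3k and k have the same parity, so 3k + 7 ≡ k + 7 (mod 2). As 7 is odd, 3k + 7 is odd exactly when k is even. Thus k is even.

(←) Conversely, suppose k is even; write k = 2j. Then 3k + 7 = 3·(2j) + 7 = 2·3j + 7, which is odd.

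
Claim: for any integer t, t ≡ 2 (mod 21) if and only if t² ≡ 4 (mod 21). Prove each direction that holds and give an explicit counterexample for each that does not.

(⇒) holds; (⇐) fails.

Forward direction. Suppose t ≡ 2 (mod 21). Write t = 21j + 2. Then (21j + 2)² = 441j² + 84j + 4 = 21(21j² + 4j) + 4, so t² ≡ 4 (mod 21).

Converse. This fails: take t = 5. Then 5² = 25 ≡ 4 (mod 21), yet 5 ≡ 5 (mod 21), not 2.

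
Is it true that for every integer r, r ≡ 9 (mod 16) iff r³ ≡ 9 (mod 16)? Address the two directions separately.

(⇒) Suppose r ≡ 9 (mod 16). Write r = 16j + 9. Then (16j + 9)³ = 4096j³ + 6912j² + 3888j + 729 = 16(256j³ + 432j² + 243j + 45) + 9, so r³ ≡ 9 (mod 16).

(⇐) Conversely, suppose r³ ≡ 9 (mod 16). The only residue r in {0, …, 15} with r³ ≡ 9 (mod 16) is r = 9, so r ≡ 9 (mod 16).

Both implications hold.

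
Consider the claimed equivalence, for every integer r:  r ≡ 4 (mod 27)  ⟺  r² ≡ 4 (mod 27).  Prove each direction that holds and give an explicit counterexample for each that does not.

Both directions fail.

(→) This fails: take r = 4. Then 4 ≡ 4 (mod 27), but 4² = 16 ≡ 16 (mod 27), not 4.

(←) This fails: take r = 2. Then 2² = 4 ≡ 4 (mod 27), yet 2 ≡ 2 (mod 27), not 4.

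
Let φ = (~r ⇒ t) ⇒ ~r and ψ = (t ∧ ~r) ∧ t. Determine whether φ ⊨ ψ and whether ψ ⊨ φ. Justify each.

(⇒) This fails. Under t = F, r = F, the left side is true but the right side is false.

(⇐) Assume the antecedent. If t is true, the antecedent forces (t = T, r = F), and (~r ⇒ t) ⇒ ~r holds there. If t is false, the antecedent cannot hold. Either way (~r ⇒ t) ⇒ ~r holds.

Only the reverse direction holds.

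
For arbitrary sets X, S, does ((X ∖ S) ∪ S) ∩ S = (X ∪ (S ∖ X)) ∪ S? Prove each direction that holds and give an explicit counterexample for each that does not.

(⊆) holds; (⊇) fails.

Forward inclusion. Let x ∈ ((X ∖ S) ∪ S) ∩ S. Then either x ∈ S and x ∉ X; or x ∈ X ∩ S. In each case x ∈ (X ∪ (S ∖ X)) ∪ S, so ((X ∖ S) ∪ S) ∩ S ⊆ (X ∪ (S ∖ X)) ∪ S.

Reverse inclusion. This inclusion fails. Take X = {1}, S = ∅; then 1 ∈ (X ∪ (S ∖ X)) ∪ S but 1 ∉ ((X ∖ S) ∪ S) ∩ S.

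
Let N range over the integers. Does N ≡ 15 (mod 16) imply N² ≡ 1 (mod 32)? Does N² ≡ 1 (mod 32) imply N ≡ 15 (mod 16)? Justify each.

[⇒] Suppose N ≡ 15 (mod 16). Working modulo 32, N ∈ {15, 31}; for each such r, r² ≡ 1 (mod 32).

[⇐] This fails: take N = 1. Then 1² = 1 ≡ 1 (mod 32), yet 1 ≡ 1 (mod 16), not 15.

Only the forward direction holds.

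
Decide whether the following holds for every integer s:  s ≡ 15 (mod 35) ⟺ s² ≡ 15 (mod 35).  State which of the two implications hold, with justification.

Converse. This fails: take s = 20. Then 20² = 400 ≡ 15 (mod 35), yet 20 ≡ 20 (mod 35), not 15.

Forward direction. Suppose s ≡ 15 (mod 35). Write s = 35j + 15. Then (35j + 15)² = 1225j² + 1050j + 225 = 35(35j² + 30j + 6) + 15, so s² ≡ 15 (mod 35).

(⇒) holds; (⇐) fails.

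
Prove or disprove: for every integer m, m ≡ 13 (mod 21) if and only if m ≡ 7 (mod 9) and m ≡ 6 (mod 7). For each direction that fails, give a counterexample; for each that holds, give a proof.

Converse. If m ≡ 7 (mod 9) and m ≡ 6 (mod 7), then by the Chinese remainder theorem m ≡ 34 (mod 63). Since 34 ≡ 13 (mod 21) and 21 ∣ 63, we get m ≡ 13 (mod 21).

Forward direction. This fails: m = 13 gives 13 ≡ 13 (mod 21) but 13 ≡ 4 (mod 9), so the conjunction on the right does not hold.

(⇒) fails; (⇐) holds.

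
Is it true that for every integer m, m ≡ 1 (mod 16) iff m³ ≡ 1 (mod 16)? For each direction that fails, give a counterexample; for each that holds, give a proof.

(⇒) Suppose m ≡ 1 (mod 16). Write m = 16j + 1. Then (16j + 1)³ = 4096j³ + 768j² + 48j + 1 = 16(256j³ + 48j² + 3j) + 1, so m³ ≡ 1 (mod 16).

(⇐) Conversely, suppose m³ ≡ 1 (mod 16). The only residue r in {0, …, 15} with r³ ≡ 1 (mod 16) is r = 1, so m ≡ 1 (mod 16).

Both directions hold.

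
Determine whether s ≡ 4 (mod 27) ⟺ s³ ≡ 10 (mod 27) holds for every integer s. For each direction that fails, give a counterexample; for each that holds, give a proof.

(⟸) This fails: take s = 13. Then 13³ = 2197 ≡ 10 (mod 27), yet 13 ≡ 13 (mod 27), not 4.

(⟹) Suppose s ≡ 4 (mod 27). Write s = 27j + 4. Then (27j + 4)³ = 19683j³ + 8748j² + 1296j + 64 = 27(729j³ + 324j² + 48j + 2) + 10, so s³ ≡ 10 (mod 27).

Not equivalent: only (⇒) holds.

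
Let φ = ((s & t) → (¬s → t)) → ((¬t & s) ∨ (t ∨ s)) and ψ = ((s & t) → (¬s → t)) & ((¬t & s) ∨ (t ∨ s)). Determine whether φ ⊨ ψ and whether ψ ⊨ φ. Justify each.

[⇐] Assume the antecedent. If t is true, the consequent reduces to true regardless of the other variables. If t is false, the antecedent forces (t = F, s = T), and the consequent holds there. Either way the consequent holds.

[⇒] Assume the antecedent. If t is true, the consequent reduces to true regardless of the other variables. If t is false, the antecedent forces (t = F, s = T), and the consequent holds there. Either way the consequent holds.

Equivalent; both directions hold.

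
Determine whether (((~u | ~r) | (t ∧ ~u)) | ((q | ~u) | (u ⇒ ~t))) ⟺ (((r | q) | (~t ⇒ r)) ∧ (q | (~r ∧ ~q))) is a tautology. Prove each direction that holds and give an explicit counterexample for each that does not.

Forward direction. This fails. Under u = F, q = F, r = F, t = F, the left side is true but the right side is false.

Converse. Assume the antecedent. If q is true, the consequent reduces to true regardless of the other variables. If q is false, the antecedent forces (u = F, q = F, r = F, t = T) or (u = T, q = F, r = F, t = T), and the consequent holds there. Either way the consequent holds.

(⇒) fails; (⇐) holds.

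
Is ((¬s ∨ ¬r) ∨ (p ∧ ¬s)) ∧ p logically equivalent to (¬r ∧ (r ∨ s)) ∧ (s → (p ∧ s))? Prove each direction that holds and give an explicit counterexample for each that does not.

The forward direction fails; the converse holds.

[⇒] This fails. Under s = F, r = F, p = T, the left side is true but the right side is false.

[⇐] Assume the antecedent. If s is true, the antecedent forces (s = T, r = F, p = T), and ((¬s ∨ ¬r) ∨ (p ∧ ¬s)) ∧ p holds there. If s is false, the antecedent cannot hold. Either way ((¬s ∨ ¬r) ∨ (p ∧ ¬s)) ∧ p holds.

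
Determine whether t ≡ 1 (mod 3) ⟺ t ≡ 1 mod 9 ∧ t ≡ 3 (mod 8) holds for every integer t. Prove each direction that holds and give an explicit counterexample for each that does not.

[⇒] This fails: t = 1 gives 1 ≡ 1 (mod 3) but 1 ≡ 1 (mod 8), so the conjunction on the right does not hold.

[⇐] Conversely, if t ≡ 1 (mod 9) and t ≡ 3 (mod 8), then by the Chinese remainder theorem t ≡ 19 (mod 72). Since 19 ≡ 1 (mod 3) and 3 ∣ 72, we get t ≡ 1 (mod 3).

Only the converse holds.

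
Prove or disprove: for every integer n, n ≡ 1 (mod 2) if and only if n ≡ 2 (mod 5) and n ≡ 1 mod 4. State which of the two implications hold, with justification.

(→) This fails: n = 1 gives 1 ≡ 1 (mod 2) but 1 ≡ 1 (mod 5), so the conjunction on the right does not hold.

(←) Conversely, if n ≡ 2 (mod 5) and n ≡ 1 (mod 4), then by the Chinese remainder theorem n ≡ 17 (mod 20). Since 17 ≡ 1 (mod 2) and 2 ∣ 20, we get n ≡ 1 (mod 2).

The forward direction fails; the converse holds.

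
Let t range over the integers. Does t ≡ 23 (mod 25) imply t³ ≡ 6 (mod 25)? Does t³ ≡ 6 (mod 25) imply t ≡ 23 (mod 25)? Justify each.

Forward direction. This fails: take t = 23. Then 23 ≡ 23 (mod 25), but 23³ = 12167 ≡ 17 (mod 25), not 6.

Converse. This fails: take t = 11. Then 11³ = 1331 ≡ 6 (mod 25), yet 11 ≡ 11 (mod 25), not 23.

Neither implication holds.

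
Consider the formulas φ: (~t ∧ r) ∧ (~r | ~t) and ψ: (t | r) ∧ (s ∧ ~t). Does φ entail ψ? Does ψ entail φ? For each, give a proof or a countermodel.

(⇒) This fails. Under s = F, r = T, t = F, the left side is true but the right side is false.

(⇐) Assume the antecedent. If s is true, the antecedent forces (s = T, r = T, t = F), and (~t ∧ r) ∧ (~r | ~t) holds there. If s is false, the antecedent cannot hold. Either way (~t ∧ r) ∧ (~r | ~t) holds.

Not equivalent: only (⇐) holds.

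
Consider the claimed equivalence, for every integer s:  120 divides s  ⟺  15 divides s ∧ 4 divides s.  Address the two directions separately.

Forward direction. If 120 ∣ s, write s = 120q. Since 120 = 8·15, s = 15·(8q), so 15 ∣ s; and since 120 = 30·4, s = 4·(30q), so 4 ∣ s.

Converse. This fails: take s = 60. Both 15 ∣ 60 and 4 ∣ 60, yet 60 is not a multiple of 120 (since 60 = 0·120 + 60), so 120 ∤ 60.

Not equivalent: only (⇒) holds.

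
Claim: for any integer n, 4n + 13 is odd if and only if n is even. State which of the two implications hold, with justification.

(→) This fails: take n = 3. Then 4n + 13 = 25, which is odd, yet n = 3 is odd, not even.

(←) Suppose n is even. Since 4 is even, 4n is even for every n, so 4n + 13 has the same parity as 13, which is odd. Hence 4n + 13 is odd.

Only the reverse direction holds.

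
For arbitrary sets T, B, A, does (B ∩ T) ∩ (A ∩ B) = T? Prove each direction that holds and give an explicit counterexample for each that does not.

Only the forward inclusion holds.

(⊆) Let x ∈ (B ∩ T) ∩ (A ∩ B). Then x ∈ T ∩ B ∩ A, from which x ∈ T.

(⊇) This inclusion fails. Take T = {1}, B = ∅, A = ∅; then 1 ∈ T but 1 ∉ (B ∩ T) ∩ (A ∩ B).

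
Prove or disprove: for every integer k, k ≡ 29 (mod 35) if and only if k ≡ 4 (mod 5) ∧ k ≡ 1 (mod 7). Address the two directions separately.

Forward direction. Suppose k ≡ 29 (mod 35); write k = 35j + 29. Since 5 ∣ 35, reducing mod 5 gives k ≡ 29 ≡ 4 (mod 5); since 7 ∣ 35, reducing mod 7 gives k ≡ 29 ≡ 1 (mod 7).

Converse. If k ≡ 4 (mod 5) and k ≡ 1 (mod 7), then by the Chinese remainder theorem k ≡ 29 (mod 35). This is exactly k ≡ 29 (mod 35).

Both directions hold.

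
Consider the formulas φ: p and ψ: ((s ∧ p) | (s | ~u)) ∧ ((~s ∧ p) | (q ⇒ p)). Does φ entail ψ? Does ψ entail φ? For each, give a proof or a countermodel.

Neither direction holds.

(⟹) This fails. Under p = T, u = T, q = F, s = F, the left side is true but the right side is false.

(⟸) This fails. Under p = F, u = F, q = F, s = F, the left side is false but the right side is true.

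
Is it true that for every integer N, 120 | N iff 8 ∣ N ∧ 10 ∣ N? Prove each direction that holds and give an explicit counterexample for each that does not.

The forward direction holds; the converse fails.

(⟹) If 120 ∣ N, write N = 120q. Since 120 = 15·8, N = 8·(15q), so 8 ∣ N; and since 120 = 12·10, N = 10·(12q), so 10 ∣ N.

(⟸) This fails: take N = 40. Both 8 ∣ 40 and 10 ∣ 40, yet 40 is not a multiple of 120 (since 40 = 0·120 + 40), so 120 ∤ 40.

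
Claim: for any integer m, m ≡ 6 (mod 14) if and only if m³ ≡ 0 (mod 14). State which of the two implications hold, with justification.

Both directions fail.

[⇒] This fails: take m = 6. Then 6 ≡ 6 (mod 14), but 6³ = 216 ≡ 6 (mod 14), not 0.

[⇐] This fails: take m = 0. Then 0³ = 0 ≡ 0 (mod 14), yet 0 ≡ 0 (mod 14), not 6.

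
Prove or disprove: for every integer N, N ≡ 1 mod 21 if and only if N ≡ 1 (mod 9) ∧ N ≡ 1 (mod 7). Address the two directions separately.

Only the reverse direction holds.

(⟹) This fails: N = 43 gives 43 ≡ 1 (mod 21) but 43 ≡ 7 (mod 9), so the conjunction on the right does not hold.

(⟸) Conversely, if N ≡ 1 (mod 9) and N ≡ 1 (mod 7), then by the Chinese remainder theorem N ≡ 1 (mod 63). Since 1 ≡ 1 (mod 21) and 21 ∣ 63, we get N ≡ 1 (mod 21).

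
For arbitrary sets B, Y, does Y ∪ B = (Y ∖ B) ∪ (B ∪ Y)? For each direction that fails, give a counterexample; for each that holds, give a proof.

(⟸) Let x ∈ (Y ∖ B) ∪ (B ∪ Y). Then either x ∈ B and x ∉ Y; or x ∈ Y and x ∉ B; or x ∈ B ∩ Y. In each case x ∈ Y ∪ B, so (Y ∖ B) ∪ (B ∪ Y) ⊆ Y ∪ B.

(⟹) Let x ∈ Y ∪ B. Then either x ∈ B and x ∉ Y; or x ∈ Y and x ∉ B; or x ∈ B ∩ Y. In each case x ∈ (Y ∖ B) ∪ (B ∪ Y), so Y ∪ B ⊆ (Y ∖ B) ∪ (B ∪ Y).

Both inclusions hold.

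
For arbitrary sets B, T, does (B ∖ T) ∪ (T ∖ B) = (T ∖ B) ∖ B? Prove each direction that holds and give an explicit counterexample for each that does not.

Reverse inclusion. Let x ∈ (T ∖ B) ∖ B. Then x ∈ T and x ∉ B, from which x ∈ (B ∖ T) ∪ (T ∖ B).

Forward inclusion. This inclusion fails. Take B = {1}, T = ∅; then 1 ∈ (B ∖ T) ∪ (T ∖ B) but 1 ∉ (T ∖ B) ∖ B.

(⊆) fails; (⊇) holds.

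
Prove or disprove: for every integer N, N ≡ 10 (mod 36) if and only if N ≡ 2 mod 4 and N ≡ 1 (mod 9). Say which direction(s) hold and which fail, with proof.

The biconditional holds.

(⟹) Suppose N ≡ 10 (mod 36); write N = 36j + 10. Since 4 ∣ 36, reducing mod 4 gives N ≡ 10 ≡ 2 (mod 4); since 9 ∣ 36, reducing mod 9 gives N ≡ 10 ≡ 1 (mod 9).

(⟸) Conversely, if N ≡ 2 (mod 4) and N ≡ 1 (mod 9), then by the Chinese remainder theorem N ≡ 10 (mod 36). This is exactly N ≡ 10 (mod 36).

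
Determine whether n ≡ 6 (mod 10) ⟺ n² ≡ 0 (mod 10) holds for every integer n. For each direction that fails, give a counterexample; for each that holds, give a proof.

(→) This fails: take n = 6. Then 6 ≡ 6 (mod 10), but 6² = 36 ≡ 6 (mod 10), not 0.

(←) This fails: take n = 0. Then 0² = 0 ≡ 0 (mod 10), yet 0 ≡ 0 (mod 10), not 6.

Neither implication holds.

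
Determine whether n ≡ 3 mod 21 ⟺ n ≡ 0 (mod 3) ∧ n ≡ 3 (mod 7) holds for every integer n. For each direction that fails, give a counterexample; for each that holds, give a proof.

(→) Suppose n ≡ 3 (mod 21); write n = 21j + 3. Since 3 ∣ 21, reducing mod 3 gives n ≡ 3 ≡ 0 (mod 3); since 7 ∣ 21, reducing mod 7 gives n ≡ 3 (mod 7).

(←) Conversely, if n ≡ 0 (mod 3) and n ≡ 3 (mod 7), then by the Chinese remainder theorem n ≡ 3 (mod 21). This is exactly n ≡ 3 (mod 21).

Both implications hold.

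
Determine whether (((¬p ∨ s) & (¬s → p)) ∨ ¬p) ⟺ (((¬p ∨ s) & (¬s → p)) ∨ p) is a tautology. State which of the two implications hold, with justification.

Neither direction holds.

(⇒) This fails. Under p = F, s = F, the left side is true but the right side is false.

(⇐) This fails. Under p = T, s = F, the left side is false but the right side is true.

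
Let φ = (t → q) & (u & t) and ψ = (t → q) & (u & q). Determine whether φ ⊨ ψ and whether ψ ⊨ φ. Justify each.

(→) Assume the antecedent. If q is true, the antecedent forces (q = T, t = T, u = T), and (t → q) & (u & q) holds there. If q is false, the antecedent cannot hold. Either way (t → q) & (u & q) holds.

(←) This fails. Under q = T, t = F, u = T, the left side is false but the right side is true.

(⇒) holds; (⇐) fails.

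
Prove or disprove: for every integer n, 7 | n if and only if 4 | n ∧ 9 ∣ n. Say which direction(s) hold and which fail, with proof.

Neither direction holds.

(⇒) This fails: take n = 7. Certainly 7 ∣ 7, but 4 ∤ 7.

(⇐) This fails: take n = 36. Both 4 ∣ 36 and 9 ∣ 36, yet 36 is not a multiple of 7 (since 36 = 5·7 + 1), so 7 ∤ 36.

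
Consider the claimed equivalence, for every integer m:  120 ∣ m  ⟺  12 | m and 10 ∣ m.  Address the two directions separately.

(⇒) holds; (⇐) fails.

(→) If 120 ∣ m, write m = 120q. Since 120 = 10·12, m = 12·(10q), so 12 ∣ m; and since 120 = 12·10, m = 10·(12q), so 10 ∣ m.

(←) This fails: take m = 60. Both 12 ∣ 60 and 10 ∣ 60, yet 60 is not a multiple of 120 (since 60 = 0·120 + 60), so 120 ∤ 60.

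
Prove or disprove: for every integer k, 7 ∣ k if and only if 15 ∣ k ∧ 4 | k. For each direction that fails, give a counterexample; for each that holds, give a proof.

(→) This fails: take k = 7. Certainly 7 ∣ 7, but 15 ∤ 7.

(←) This fails: take k = 60. Both 15 ∣ 60 and 4 ∣ 60, yet 60 is not a multiple of 7 (since 60 = 8·7 + 4), so 7 ∤ 60.

(⇒) fails and (⇐) fails.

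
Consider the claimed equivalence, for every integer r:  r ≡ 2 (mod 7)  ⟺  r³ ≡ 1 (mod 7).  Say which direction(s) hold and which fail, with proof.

(→) Suppose r ≡ 2 (mod 7). Write r = 7j + 2. Then (7j + 2)³ = 343j³ + 294j² + 84j + 8 = 7(49j³ + 42j² + 12j + 1) + 1, so r³ ≡ 1 (mod 7).

(←) This fails: take r = 1. Then 1³ = 1 ≡ 1 (mod 7), yet 1 ≡ 1 (mod 7), not 2.

The forward direction holds; the converse fails.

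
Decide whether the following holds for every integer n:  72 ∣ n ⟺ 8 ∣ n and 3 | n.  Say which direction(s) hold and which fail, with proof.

(⟹) If 72 ∣ n, write n = 72q. Since 72 = 9·8, n = 8·(9q), so 8 ∣ n; and since 72 = 24·3, n = 3·(24q), so 3 ∣ n.

(⟸) This fails: take n = 24. Both 8 ∣ 24 and 3 ∣ 24, yet 24 is not a multiple of 72 (since 24 = 0·72 + 24), so 72 ∤ 24.

The forward direction holds; the converse fails.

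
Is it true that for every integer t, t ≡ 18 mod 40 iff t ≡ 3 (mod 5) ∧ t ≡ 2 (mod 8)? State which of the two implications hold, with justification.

(→) Suppose t ≡ 18 (mod 40); write t = 40j + 18. Since 5 ∣ 40, reducing mod 5 gives t ≡ 18 ≡ 3 (mod 5); since 8 ∣ 40, reducing mod 8 gives t ≡ 18 ≡ 2 (mod 8).

(←) Conversely, if t ≡ 3 (mod 5) and t ≡ 2 (mod 8), then by the Chinese remainder theorem t ≡ 18 (mod 40). This is exactly t ≡ 18 (mod 40).

Equivalent; both directions hold.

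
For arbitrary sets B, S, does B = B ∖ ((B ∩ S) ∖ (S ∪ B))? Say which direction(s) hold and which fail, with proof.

(⟹) Let x ∈ B. Then either x ∈ B and x ∉ S; or x ∈ B ∩ S. In each case x ∈ B ∖ ((B ∩ S) ∖ (S ∪ B)), so B ⊆ B ∖ ((B ∩ S) ∖ (S ∪ B)).

(⟸) Let x ∈ B ∖ ((B ∩ S) ∖ (S ∪ B)). Then either x ∈ B and x ∉ S; or x ∈ B ∩ S. In each case x ∈ B, so B ∖ ((B ∩ S) ∖ (S ∪ B)) ⊆ B.

The two sets are equal.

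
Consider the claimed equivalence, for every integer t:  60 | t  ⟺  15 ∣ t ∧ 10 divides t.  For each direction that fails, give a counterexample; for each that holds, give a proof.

Converse. This fails: take t = 30. Both 15 ∣ 30 and 10 ∣ 30, yet 30 is not a multiple of 60 (since 30 = 0·60 + 30), so 60 ∤ 30.

Forward direction. If 60 ∣ t, write t = 60q. Since 60 = 4·15, t = 15·(4q), so 15 ∣ t; and since 60 = 6·10, t = 10·(6q), so 10 ∣ t.

(⇒) holds; (⇐) fails.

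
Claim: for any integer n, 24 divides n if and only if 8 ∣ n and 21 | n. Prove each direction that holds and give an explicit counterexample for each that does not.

Not equivalent: only (⇐) holds.

(←) Suppose 8 ∣ n and 21 ∣ n. Any common multiple of 8 and 21 is a multiple of their lcm; here gcd(8, 21) = 1, so lcm(8, 21) = 8·21 = 168, so 168 ∣ n. Since 24 ∣ 168, it follows that 24 ∣ n.

(→) This fails: take n = 24. Certainly 24 ∣ 24, but 21 ∤ 24.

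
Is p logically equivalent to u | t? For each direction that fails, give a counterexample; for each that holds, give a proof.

[⇒] This fails. Under t = F, p = T, u = F, the left side is true but the right side is false.

[⇐] This fails. Under t = T, p = F, u = F, the left side is false but the right side is true.

(⇒) fails and (⇐) fails.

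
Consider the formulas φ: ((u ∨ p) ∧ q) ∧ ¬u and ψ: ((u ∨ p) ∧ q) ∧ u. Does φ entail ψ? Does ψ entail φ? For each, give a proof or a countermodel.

(⇒) This fails. Under q = T, p = T, u = F, the left side is true but the right side is false.

(⇐) This fails. Under q = T, p = F, u = T, the left side is false but the right side is true.

(⇒) fails and (⇐) fails.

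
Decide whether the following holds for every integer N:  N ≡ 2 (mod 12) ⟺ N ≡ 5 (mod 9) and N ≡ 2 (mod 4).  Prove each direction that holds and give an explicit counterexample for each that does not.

Only the reverse direction holds.

(⇒) This fails: N = 2 gives 2 ≡ 2 (mod 12) but 2 ≡ 2 (mod 9), so the conjunction on the right does not hold.

(⇐) Conversely, if N ≡ 5 (mod 9) and N ≡ 2 (mod 4), then by the Chinese remainder theorem N ≡ 14 (mod 36). Since 14 ≡ 2 (mod 12) and 12 ∣ 36, we get N ≡ 2 (mod 12).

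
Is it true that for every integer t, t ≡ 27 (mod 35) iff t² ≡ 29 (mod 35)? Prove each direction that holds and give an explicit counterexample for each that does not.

Only the forward direction holds.

[⇐] This fails: take t = 8. Then 8² = 64 ≡ 29 (mod 35), yet 8 ≡ 8 (mod 35), not 27.

[⇒] Suppose t ≡ 27 (mod 35). Write t = 35j + 27. Then (35j + 27)² = 1225j² + 1890j + 729 = 35(35j² + 54j + 20) + 29, so t² ≡ 29 (mod 35).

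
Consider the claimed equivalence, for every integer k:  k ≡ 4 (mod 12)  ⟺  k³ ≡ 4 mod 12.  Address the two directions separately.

(⟹) Suppose k ≡ 4 (mod 12). Write k = 12j + 4. Then (12j + 4)³ = 1728j³ + 1728j² + 576j + 64 = 12(144j³ + 144j² + 48j + 5) + 4, so k³ ≡ 4 (mod 12).

(⟸) This fails: take k = 10. Then 10³ = 1000 ≡ 4 (mod 12), yet 10 ≡ 10 (mod 12), not 4.

Only the forward implication holds.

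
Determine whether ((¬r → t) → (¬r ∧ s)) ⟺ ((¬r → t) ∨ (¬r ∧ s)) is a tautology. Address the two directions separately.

(⇒) fails and (⇐) fails.

Forward direction. This fails. Under r = F, s = F, t = F, the left side is true but the right side is false.

Converse. This fails. Under r = T, s = F, t = F, the left side is false but the right side is true.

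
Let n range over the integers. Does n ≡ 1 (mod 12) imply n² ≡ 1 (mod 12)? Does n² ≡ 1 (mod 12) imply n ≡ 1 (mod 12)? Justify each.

(⇒) Suppose n ≡ 1 (mod 12). Write n = 12j + 1. Then (12j + 1)² = 144j² + 24j + 1 = 12(12j² + 2j) + 1, so n² ≡ 1 (mod 12).

(⇐) This fails: take n = 5. Then 5² = 25 ≡ 1 (mod 12), yet 5 ≡ 5 (mod 12), not 1.

The forward direction holds; the converse fails.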